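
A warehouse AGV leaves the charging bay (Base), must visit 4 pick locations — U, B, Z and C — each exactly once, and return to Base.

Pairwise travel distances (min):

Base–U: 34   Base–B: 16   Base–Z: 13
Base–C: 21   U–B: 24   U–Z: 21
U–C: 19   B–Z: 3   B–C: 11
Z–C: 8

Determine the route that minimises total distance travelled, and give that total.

Shortest round trip = 80 min.

With 4 stops there are 4!/2 = 12 distinct round trips (a route and its reverse cost the same).
Base → U → B → Z → C → Base: 34+24+3+8+21 = 90
Base → U → B → C → Z → Base: 34+24+11+8+13 = 90
Base → U → Z → B → C → Base: 34+21+3+11+21 = 90
Base → U → Z → C → B → Base: 34+21+8+11+16 = 90
Base → U → C → B → Z → Base: 34+19+11+3+13 = 80
Base → U → C → Z → B → Base: 34+19+8+3+16 = 80
Base → B → U → Z → C → Base: 16+24+21+8+21 = 90
Base → B → U → C → Z → Base: 16+24+19+8+13 = 80
Base → B → Z → U → C → Base: 16+3+21+19+21 = 80
Base → B → C → U → Z → Base: 16+11+19+21+13 = 80
Base → Z → U → B → C → Base: 13+21+24+11+21 = 90
Base → Z → B → U → C → Base: 13+3+24+19+21 = 80
The minimum is 80.
One optimal route: Base → U → C → B → Z → Base (or its reverse).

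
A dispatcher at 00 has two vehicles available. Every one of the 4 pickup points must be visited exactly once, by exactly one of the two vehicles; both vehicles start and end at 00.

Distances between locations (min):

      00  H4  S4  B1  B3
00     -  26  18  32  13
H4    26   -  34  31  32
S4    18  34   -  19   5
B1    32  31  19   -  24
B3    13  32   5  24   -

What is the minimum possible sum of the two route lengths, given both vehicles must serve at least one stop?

Minimum combined distance: 120 min.

There are 2^3 − 1 = 7 ways to divide the 4 stops into two non-empty groups. For each, the best each vehicle can do is its own shortest tour through its group:
  {H4} + {S4, B1, B3}: 52 + 69 = 121
  {S4} + {H4, B1, B3}: 36 + 94 = 130
  {H4, S4} + {B1, B3}: 78 + 69 = 147
  {B1} + {H4, S4, B3}: 64 + 78 = 142
  {H4, B1} + {S4, B3}: 89 + 36 = 125
  {S4, B1} + {H4, B3}: 69 + 71 = 140
  … (7 splits in total)
  {H4, S4, B1} + {B3}: 94 + 26 = 120  ← best
Best: vehicle 1 00 → H4 → B1 → S4 → 00 = 94; vehicle 2 00 → B3 → 00 = 26; combined 120.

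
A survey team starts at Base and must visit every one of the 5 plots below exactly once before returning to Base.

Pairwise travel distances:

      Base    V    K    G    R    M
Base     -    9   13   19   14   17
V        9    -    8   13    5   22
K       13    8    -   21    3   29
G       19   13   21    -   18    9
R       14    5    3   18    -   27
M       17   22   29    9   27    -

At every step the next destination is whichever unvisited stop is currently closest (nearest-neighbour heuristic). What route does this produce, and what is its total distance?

Total distance 64 via the nearest-neighbour route Base → V → R → K → G → M → Base.

Base → [V:9 / K:13 / R:14 / M:17 / G:19] → V (9)
V → [R:5 / K:8 / G:13 / M:22] → R (5)
R → [K:3 / G:18 / M:27] → K (3)
K → [G:21 / M:29] → G (21)
G → [M:9] → M (9)
Return M→Base: 17.
Total = 9 + 5 + 3 + 21 + 9 + 17 = 64.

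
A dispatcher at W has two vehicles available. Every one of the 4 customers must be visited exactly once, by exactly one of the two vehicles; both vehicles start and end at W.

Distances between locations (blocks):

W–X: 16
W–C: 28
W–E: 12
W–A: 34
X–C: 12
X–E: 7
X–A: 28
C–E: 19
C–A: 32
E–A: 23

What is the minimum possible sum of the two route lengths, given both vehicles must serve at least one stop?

There are 2^3 − 1 = 7 ways to divide the 4 stops into two non-empty groups. For each, the best each vehicle can do is its own shortest tour through its group:
  {X} + {C, E, A}: 32 + 95 = 127
  {C} + {X, E, A}: 56 + 79 = 135
  {X, C} + {E, A}: 56 + 69 = 125
  {E} + {X, C, A}: 24 + 94 = 118
  {X, E} + {C, A}: 35 + 94 = 129
  {C, E} + {X, A}: 59 + 78 = 137
  … (7 splits in total)
Best: vehicle 1 W → E → W = 24; vehicle 2 W → X → C → A → W = 94; combined 118.

118 blocks — the smallest possible combined total.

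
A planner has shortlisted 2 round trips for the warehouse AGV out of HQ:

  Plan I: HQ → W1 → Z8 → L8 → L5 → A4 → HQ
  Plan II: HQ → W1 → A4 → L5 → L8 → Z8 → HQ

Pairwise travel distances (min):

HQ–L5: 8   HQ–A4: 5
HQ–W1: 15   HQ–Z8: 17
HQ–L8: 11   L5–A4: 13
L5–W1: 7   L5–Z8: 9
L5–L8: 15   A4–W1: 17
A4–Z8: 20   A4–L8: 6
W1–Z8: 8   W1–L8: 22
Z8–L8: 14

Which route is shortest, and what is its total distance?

Shortest is Plan I, total 70 min.

Plan I: 15 + 8 + 14 + 15 + 13 + 5 = 70
Plan II: 15 + 17 + 13 + 15 + 14 + 17 = 91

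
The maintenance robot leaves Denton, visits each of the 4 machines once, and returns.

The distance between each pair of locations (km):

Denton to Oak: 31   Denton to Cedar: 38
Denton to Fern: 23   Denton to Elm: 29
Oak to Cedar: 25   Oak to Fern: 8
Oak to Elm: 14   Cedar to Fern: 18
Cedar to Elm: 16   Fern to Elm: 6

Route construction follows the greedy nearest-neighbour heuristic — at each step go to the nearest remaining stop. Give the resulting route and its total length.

106 km along Denton → Fern → Elm → Oak → Cedar → Denton.

From Denton: distances to unvisited — Fern=23, Elm=29, Oak=31, Cedar=38. Nearest is Fern (23).
From Fern: distances to unvisited — Elm=6, Oak=8, Cedar=18. Nearest is Elm (6).
From Elm: distances to unvisited — Oak=14, Cedar=16. Nearest is Oak (14).
From Oak: distances to unvisited — Cedar=25. Nearest is Cedar (25).
Return Cedar→Denton: 38.
Total = 23 + 6 + 14 + 25 + 38 = 106.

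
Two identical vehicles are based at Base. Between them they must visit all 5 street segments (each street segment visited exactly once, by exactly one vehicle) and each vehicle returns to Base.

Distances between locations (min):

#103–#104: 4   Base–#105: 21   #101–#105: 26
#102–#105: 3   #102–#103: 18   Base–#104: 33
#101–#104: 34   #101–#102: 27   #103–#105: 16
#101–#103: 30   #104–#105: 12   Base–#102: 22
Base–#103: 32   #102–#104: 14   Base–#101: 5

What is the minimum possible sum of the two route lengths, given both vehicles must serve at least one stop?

There are 2^4 − 1 = 15 ways to divide the 5 stops into two non-empty groups. For each, the best each vehicle can do is its own shortest tour through its group:
  {#101} + {#102, #103, #104, #105}: 10 + 73 = 83
  {#102} + {#101, #103, #104, #105}: 44 + 72 = 116
  {#101, #102} + {#103, #104, #105}: 54 + 69 = 123
  {#103} + {#101, #102, #104, #105}: 64 + 76 = 140
  {#101, #103} + {#102, #104, #105}: 67 + 69 = 136
  {#102, #103} + {#101, #104, #105}: 72 + 72 = 144
  … (15 splits in total)
Best: vehicle 1 Base → #101 → Base = 10; vehicle 2 Base → #102 → #105 → #104 → #103 → Base = 73; combined 83.

83 min — the smallest possible combined total.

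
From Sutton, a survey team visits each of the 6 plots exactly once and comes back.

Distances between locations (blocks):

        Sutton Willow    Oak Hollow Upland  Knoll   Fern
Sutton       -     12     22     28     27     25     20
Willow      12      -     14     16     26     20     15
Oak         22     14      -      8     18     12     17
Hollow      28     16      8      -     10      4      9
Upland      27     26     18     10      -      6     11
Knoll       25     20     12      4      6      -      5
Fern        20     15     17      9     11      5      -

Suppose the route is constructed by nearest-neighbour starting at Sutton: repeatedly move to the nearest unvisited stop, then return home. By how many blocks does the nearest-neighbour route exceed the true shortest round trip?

From Sutton: Willow=12, Fern=20, Oak=22, Knoll=25, Upland=27, Hollow=28 → choose Willow (12).
From Willow: Oak=14, Fern=15, Hollow=16, Knoll=20, Upland=26 → choose Oak (14).
From Oak: Hollow=8, Knoll=12, Fern=17, Upland=18 → choose Hollow (8).
From Hollow: Knoll=4, Fern=9, Upland=10 → choose Knoll (4).
From Knoll: Fern=5, Upland=6 → choose Fern (5).
From Fern: Upland=11 → choose Upland (11).
NN route Sutton → Willow → Oak → Hollow → Knoll → Fern → Upland → Sutton costs 81.
Optimal: Sutton → Willow → Oak → Hollow → Upland → Knoll → Fern → Sutton costs 75 (by enumerating all 360 distinct tours).
Excess = 81 − 75 = 6.

Excess over optimum: 6 blocks.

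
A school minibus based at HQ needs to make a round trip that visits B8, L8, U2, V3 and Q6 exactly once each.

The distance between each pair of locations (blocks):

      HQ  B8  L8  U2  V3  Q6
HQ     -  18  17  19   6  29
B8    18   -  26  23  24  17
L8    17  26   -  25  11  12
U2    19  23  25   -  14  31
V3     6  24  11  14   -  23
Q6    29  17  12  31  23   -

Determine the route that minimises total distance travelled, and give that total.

Minimum total distance: 88 blocks.

There are 60 distinct closed tours to check (reversals are equivalent).
HQ - B8 - L8 - U2 - V3 - Q6 - HQ: 18+26+25+14+23+29 = 135
HQ - B8 - L8 - U2 - Q6 - V3 - HQ: 18+26+25+31+23+6 = 129
HQ - B8 - L8 - V3 - U2 - Q6 - HQ: 18+26+11+14+31+29 = 129
HQ - B8 - L8 - V3 - Q6 - U2 - HQ: 18+26+11+23+31+19 = 128
HQ - B8 - L8 - Q6 - U2 - V3 - HQ: 18+26+12+31+14+6 = 107
HQ - B8 - L8 - Q6 - V3 - U2 - HQ: 18+26+12+23+14+19 = 112
HQ - B8 - U2 - L8 - V3 - Q6 - HQ: 18+23+25+11+23+29 = 129
HQ - B8 - U2 - L8 - Q6 - V3 - HQ: 18+23+25+12+23+6 = 107
HQ - B8 - U2 - V3 - L8 - Q6 - HQ: 18+23+14+11+12+29 = 107
HQ - B8 - U2 - V3 - Q6 - L8 - HQ: 18+23+14+23+12+17 = 107
HQ - B8 - U2 - Q6 - L8 - V3 - HQ: 18+23+31+12+11+6 = 101
HQ - B8 - U2 - Q6 - V3 - L8 - HQ: 18+23+31+23+11+17 = 123
HQ - B8 - V3 - L8 - U2 - Q6 - HQ: 18+24+11+25+31+29 = 138
HQ - B8 - V3 - L8 - Q6 - U2 - HQ: 18+24+11+12+31+19 = 115
… (46 more)
HQ - U2 - B8 - Q6 - L8 - V3 - HQ: 19+23+17+12+11+6 = 88  ← best
The minimum is 88.
One optimal route: HQ → U2 → B8 → Q6 → L8 → V3 → HQ (or its reverse).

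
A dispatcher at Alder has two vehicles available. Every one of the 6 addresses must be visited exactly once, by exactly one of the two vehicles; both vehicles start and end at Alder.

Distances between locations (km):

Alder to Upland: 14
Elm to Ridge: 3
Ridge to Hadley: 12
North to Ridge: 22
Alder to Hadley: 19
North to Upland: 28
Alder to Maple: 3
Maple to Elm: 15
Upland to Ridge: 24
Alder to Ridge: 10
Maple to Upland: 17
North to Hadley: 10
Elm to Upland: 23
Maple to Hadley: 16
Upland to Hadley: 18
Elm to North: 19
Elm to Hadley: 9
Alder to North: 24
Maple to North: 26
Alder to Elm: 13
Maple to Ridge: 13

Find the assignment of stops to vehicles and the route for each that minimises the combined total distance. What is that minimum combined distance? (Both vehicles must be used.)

80 km — the smallest possible combined total.

Check every non-empty split of the stops between the two vehicles; for each half take its own optimal tour:
  {Maple} + {Elm, North, Upland, Ridge, Hadley}: 6 + 74 = 80
  {Elm} + {Maple, North, Upland, Ridge, Hadley}: 26 + 80 = 106
  {Maple, Elm} + {North, Upland, Ridge, Hadley}: 31 + 74 = 105
  {North} + {Maple, Elm, Upland, Ridge, Hadley}: 48 + 60 = 108
  {Maple, North} + {Elm, Upland, Ridge, Hadley}: 53 + 54 = 107
  {Elm, North} + {Maple, Upland, Ridge, Hadley}: 56 + 60 = 116
  … (31 splits in total)
Best: vehicle 1 Alder → Maple → Alder = 6; vehicle 2 Alder → Upland → North → Hadley → Elm → Ridge → Alder = 74; combined 80.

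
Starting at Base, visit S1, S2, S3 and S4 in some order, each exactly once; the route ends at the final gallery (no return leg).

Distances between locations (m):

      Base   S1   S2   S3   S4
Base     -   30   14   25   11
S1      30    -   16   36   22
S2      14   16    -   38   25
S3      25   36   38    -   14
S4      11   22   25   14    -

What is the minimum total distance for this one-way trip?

66 m — the minimum one-way total.

There are 4! = 24 possible orderings.
Base→S1→S2→S3→S4: 30+16+38+14 = 98
Base→S1→S2→S4→S3: 30+16+25+14 = 85
Base→S1→S3→S2→S4: 30+36+38+25 = 129
Base→S1→S3→S4→S2: 30+36+14+25 = 105
Base→S1→S4→S2→S3: 30+22+25+38 = 115
Base→S1→S4→S3→S2: 30+22+14+38 = 104
Base→S2→S1→S3→S4: 14+16+36+14 = 80
Base→S2→S1→S4→S3: 14+16+22+14 = 66
Base→S2→S3→S1→S4: 14+38+36+22 = 110
Base→S2→S3→S4→S1: 14+38+14+22 = 88
Base→S2→S4→S1→S3: 14+25+22+36 = 97
Base→S2→S4→S3→S1: 14+25+14+36 = 89
Base→S3→S1→S2→S4: 25+36+16+25 = 102
Base→S3→S1→S4→S2: 25+36+22+25 = 108
… (10 more)
The minimum is 66.
One shortest path: Base → S2 → S1 → S4 → S3.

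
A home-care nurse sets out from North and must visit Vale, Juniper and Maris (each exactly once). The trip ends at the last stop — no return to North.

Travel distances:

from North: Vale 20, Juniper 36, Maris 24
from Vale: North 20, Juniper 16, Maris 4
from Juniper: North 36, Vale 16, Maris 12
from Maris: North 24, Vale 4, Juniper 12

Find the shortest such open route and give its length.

36 — the minimum one-way total.

There are 3! = 6 possible orderings.
North→Vale→Juniper→Maris: 20+16+12 = 48
North→Vale→Maris→Juniper: 20+4+12 = 36
North→Juniper→Vale→Maris: 36+16+4 = 56
North→Juniper→Maris→Vale: 36+12+4 = 52
North→Maris→Vale→Juniper: 24+4+16 = 44
North→Maris→Juniper→Vale: 24+12+16 = 52
The minimum is 36.
One shortest path: North → Vale → Maris → Juniper.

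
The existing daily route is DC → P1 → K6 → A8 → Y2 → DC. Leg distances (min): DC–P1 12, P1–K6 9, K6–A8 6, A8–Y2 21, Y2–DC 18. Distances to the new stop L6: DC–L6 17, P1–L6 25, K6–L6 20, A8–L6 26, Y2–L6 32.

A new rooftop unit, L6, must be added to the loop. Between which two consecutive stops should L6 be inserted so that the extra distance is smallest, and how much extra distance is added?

Adding 30 min by placing L6 on the DC–P1 leg.

Insertion cost between consecutive stops i–j is d(i,L6) + d(L6,j) − d(i,j):
  between DC and P1: 17 + 25 − 12 = 30
  between P1 and K6: 25 + 20 − 9 = 36
  between K6 and A8: 20 + 26 − 6 = 40
  between A8 and Y2: 26 + 32 − 21 = 37
  between Y2 and DC: 32 + 17 − 18 = 31
Cheapest insertion is between DC and P1, adding 30.
New total = 66 + 30 = 96.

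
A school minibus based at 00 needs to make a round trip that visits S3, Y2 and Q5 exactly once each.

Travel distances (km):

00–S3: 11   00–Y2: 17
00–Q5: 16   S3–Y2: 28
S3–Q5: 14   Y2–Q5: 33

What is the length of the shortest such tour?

Shortest round trip = 75 km.

There are 3 distinct closed tours to check (reversals are equivalent).
00-S3-Y2-Q5-00: 11+28+33+16 = 88
00-S3-Q5-Y2-00: 11+14+33+17 = 75
00-Y2-S3-Q5-00: 17+28+14+16 = 75
The minimum is 75.
One optimal route: 00 → S3 → Q5 → Y2 → 00 (or its reverse).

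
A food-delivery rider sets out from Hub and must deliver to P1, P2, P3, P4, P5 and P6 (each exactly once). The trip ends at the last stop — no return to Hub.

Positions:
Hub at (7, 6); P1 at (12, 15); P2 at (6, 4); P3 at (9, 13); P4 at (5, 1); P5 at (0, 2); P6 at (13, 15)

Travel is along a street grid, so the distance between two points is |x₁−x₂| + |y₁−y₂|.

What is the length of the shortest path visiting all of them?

There are 6! = 720 possible orderings.
Hub - P1 - P2 - P3 - P4 - P5 - P6: 14+17+12+16+6+26 = 91
Hub - P1 - P2 - P3 - P4 - P6 - P5: 14+17+12+16+22+26 = 107
Hub - P1 - P2 - P3 - P5 - P4 - P6: 14+17+12+20+6+22 = 91
Hub - P1 - P2 - P3 - P5 - P6 - P4: 14+17+12+20+26+22 = 111
Hub - P1 - P2 - P3 - P6 - P4 - P5: 14+17+12+6+22+6 = 77
Hub - P1 - P2 - P3 - P6 - P5 - P4: 14+17+12+6+26+6 = 81
Hub - P1 - P2 - P4 - P3 - P5 - P6: 14+17+4+16+20+26 = 97
Hub - P1 - P2 - P4 - P3 - P6 - P5: 14+17+4+16+6+26 = 83
… (712 more)
Hub - P2 - P4 - P5 - P3 - P1 - P6: 3+4+6+20+5+1 = 39  ← best
The minimum is 39.
One shortest path: Hub → P2 → P4 → P5 → P3 → P1 → P6.

Shortest open route: 39.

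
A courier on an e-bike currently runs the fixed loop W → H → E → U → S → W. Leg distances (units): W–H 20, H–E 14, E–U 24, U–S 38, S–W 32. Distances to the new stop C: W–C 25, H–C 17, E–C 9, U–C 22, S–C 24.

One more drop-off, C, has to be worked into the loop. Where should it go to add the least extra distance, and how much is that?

Insertion cost between consecutive stops i–j is d(i,C) + d(C,j) − d(i,j):
  between W and H: 25 + 17 − 20 = 22
  between H and E: 17 + 9 − 14 = 12
  between E and U: 9 + 22 − 24 = 7
  between U and S: 22 + 24 − 38 = 8
  between S and W: 24 + 25 − 32 = 17
Cheapest insertion is between E and U, adding 7.
New total = 128 + 7 = 135.

+7 — insert C between E and U.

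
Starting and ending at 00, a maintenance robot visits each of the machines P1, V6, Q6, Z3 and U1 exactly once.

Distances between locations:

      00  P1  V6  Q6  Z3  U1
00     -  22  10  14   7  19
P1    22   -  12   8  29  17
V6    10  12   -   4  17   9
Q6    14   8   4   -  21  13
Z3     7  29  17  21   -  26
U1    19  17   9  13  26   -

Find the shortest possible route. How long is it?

Minimum total distance: 72.

There are 60 distinct closed tours to check (reversals are equivalent).
00→P1→V6→Q6→Z3→U1→00: 22+12+4+21+26+19 = 104
00→P1→V6→Q6→U1→Z3→00: 22+12+4+13+26+7 = 84
00→P1→V6→Z3→Q6→U1→00: 22+12+17+21+13+19 = 104
00→P1→V6→Z3→U1→Q6→00: 22+12+17+26+13+14 = 104
00→P1→V6→U1→Q6→Z3→00: 22+12+9+13+21+7 = 84
00→P1→V6→U1→Z3→Q6→00: 22+12+9+26+21+14 = 104
00→P1→Q6→V6→Z3→U1→00: 22+8+4+17+26+19 = 96
00→P1→Q6→V6→U1→Z3→00: 22+8+4+9+26+7 = 76
00→P1→Q6→Z3→V6→U1→00: 22+8+21+17+9+19 = 96
00→P1→Q6→Z3→U1→V6→00: 22+8+21+26+9+10 = 96
00→P1→Q6→U1→V6→Z3→00: 22+8+13+9+17+7 = 76
00→P1→Q6→U1→Z3→V6→00: 22+8+13+26+17+10 = 96
00→P1→Z3→V6→Q6→U1→00: 22+29+17+4+13+19 = 104
00→P1→Z3→V6→U1→Q6→00: 22+29+17+9+13+14 = 104
… (46 more)
00→V6→Q6→P1→U1→Z3→00: 10+4+8+17+26+7 = 72  ← best
The minimum is 72.
One optimal route: 00 → V6 → Q6 → P1 → U1 → Z3 → 00 (or its reverse).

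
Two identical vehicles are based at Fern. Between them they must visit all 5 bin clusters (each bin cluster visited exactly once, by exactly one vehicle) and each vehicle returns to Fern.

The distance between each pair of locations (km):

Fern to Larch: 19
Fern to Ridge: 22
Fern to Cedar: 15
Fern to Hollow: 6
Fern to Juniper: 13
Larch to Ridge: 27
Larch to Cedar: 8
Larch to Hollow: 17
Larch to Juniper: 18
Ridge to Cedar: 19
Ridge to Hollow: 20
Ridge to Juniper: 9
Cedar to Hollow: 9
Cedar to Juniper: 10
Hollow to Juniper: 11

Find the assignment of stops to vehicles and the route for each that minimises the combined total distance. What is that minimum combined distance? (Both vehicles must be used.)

Check every non-empty split of the stops between the two vehicles; for each half take its own optimal tour:
  {Larch} + {Ridge, Cedar, Hollow, Juniper}: 38 + 56 = 94
  {Ridge} + {Larch, Cedar, Hollow, Juniper}: 44 + 54 = 98
  {Larch, Ridge} + {Cedar, Hollow, Juniper}: 68 + 38 = 106
  {Cedar} + {Larch, Ridge, Hollow, Juniper}: 30 + 72 = 102
  {Larch, Cedar} + {Ridge, Hollow, Juniper}: 42 + 48 = 90
  {Ridge, Cedar} + {Larch, Hollow, Juniper}: 56 + 54 = 110
  … (15 splits in total)
  {Hollow} + {Larch, Ridge, Cedar, Juniper}: 12 + 68 = 80  ← best
Best: vehicle 1 Fern → Hollow → Fern = 12; vehicle 2 Fern → Larch → Cedar → Ridge → Juniper → Fern = 68; combined 80.

80 km — the smallest possible combined total.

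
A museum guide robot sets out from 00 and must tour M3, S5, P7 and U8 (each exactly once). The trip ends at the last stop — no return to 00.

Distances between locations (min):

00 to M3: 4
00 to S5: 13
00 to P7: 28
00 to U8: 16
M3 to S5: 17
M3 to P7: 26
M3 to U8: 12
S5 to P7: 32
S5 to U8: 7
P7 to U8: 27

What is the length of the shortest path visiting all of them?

Minimum one-way distance = 55 min.

There are 4! = 24 possible orderings.
00→M3→S5→P7→U8: 4+17+32+27 = 80
00→M3→S5→U8→P7: 4+17+7+27 = 55
00→M3→P7→S5→U8: 4+26+32+7 = 69
00→M3→P7→U8→S5: 4+26+27+7 = 64
00→M3→U8→S5→P7: 4+12+7+32 = 55
00→M3→U8→P7→S5: 4+12+27+32 = 75
00→S5→M3→P7→U8: 13+17+26+27 = 83
00→S5→M3→U8→P7: 13+17+12+27 = 69
00→S5→P7→M3→U8: 13+32+26+12 = 83
00→S5→P7→U8→M3: 13+32+27+12 = 84
00→S5→U8→M3→P7: 13+7+12+26 = 58
00→S5→U8→P7→M3: 13+7+27+26 = 73
00→P7→M3→S5→U8: 28+26+17+7 = 78
00→P7→M3→U8→S5: 28+26+12+7 = 73
… (10 more)
The minimum is 55.
One shortest path: 00 → M3 → S5 → U8 → P7.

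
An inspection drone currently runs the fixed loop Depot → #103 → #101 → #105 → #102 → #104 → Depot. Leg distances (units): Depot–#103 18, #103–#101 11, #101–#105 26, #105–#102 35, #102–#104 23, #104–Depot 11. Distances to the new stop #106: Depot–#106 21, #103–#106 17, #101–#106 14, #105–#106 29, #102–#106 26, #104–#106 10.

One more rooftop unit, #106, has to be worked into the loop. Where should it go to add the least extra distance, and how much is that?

Insertion cost between consecutive stops i–j is d(i,#106) + d(#106,j) − d(i,j):
  between Depot and #103: 21 + 17 − 18 = 20
  between #103 and #101: 17 + 14 − 11 = 20
  between #101 and #105: 14 + 29 − 26 = 17
  between #105 and #102: 29 + 26 − 35 = 20
  between #102 and #104: 26 + 10 − 23 = 13
  between #104 and Depot: 10 + 21 − 11 = 20
Cheapest insertion is between #102 and #104, adding 13.
New total = 124 + 13 = 137.

+13 — insert #106 between #102 and #104.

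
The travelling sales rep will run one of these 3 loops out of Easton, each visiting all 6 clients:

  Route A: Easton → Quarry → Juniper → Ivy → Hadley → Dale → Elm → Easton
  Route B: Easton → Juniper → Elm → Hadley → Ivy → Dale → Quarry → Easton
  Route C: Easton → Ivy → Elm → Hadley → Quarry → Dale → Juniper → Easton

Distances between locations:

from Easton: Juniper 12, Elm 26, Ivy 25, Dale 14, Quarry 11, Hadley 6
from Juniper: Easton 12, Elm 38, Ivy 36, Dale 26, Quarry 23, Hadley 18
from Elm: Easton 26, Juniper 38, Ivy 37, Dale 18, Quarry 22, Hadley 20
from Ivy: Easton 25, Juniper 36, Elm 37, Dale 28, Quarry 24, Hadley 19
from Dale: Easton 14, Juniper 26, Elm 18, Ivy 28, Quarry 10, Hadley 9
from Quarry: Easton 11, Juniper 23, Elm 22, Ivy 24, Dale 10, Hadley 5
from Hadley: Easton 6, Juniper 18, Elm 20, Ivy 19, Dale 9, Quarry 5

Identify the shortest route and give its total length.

135 — Route C is the shortest.

Route A: 11 + 23 + 36 + 19 + 9 + 18 + 26 = 142
Route B: 12 + 38 + 20 + 19 + 28 + 10 + 11 = 138
Route C: 25 + 37 + 20 + 5 + 10 + 26 + 12 = 135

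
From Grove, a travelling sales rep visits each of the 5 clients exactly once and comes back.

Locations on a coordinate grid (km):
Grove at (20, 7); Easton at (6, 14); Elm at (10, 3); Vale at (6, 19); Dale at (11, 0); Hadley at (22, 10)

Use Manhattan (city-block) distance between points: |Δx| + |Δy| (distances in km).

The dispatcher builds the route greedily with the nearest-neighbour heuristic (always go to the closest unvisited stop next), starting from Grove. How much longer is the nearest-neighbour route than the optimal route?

Excess over optimum: 8 km.

Grove: Hadley=5, Elm=14, Dale=16, Easton=21, Vale=26 ⇒ Hadley
Hadley: Elm=19, Easton=20, Dale=21, Vale=25 ⇒ Elm
Elm: Dale=4, Easton=15, Vale=20 ⇒ Dale
Dale: Easton=19, Vale=24 ⇒ Easton
Easton: Vale=5 ⇒ Vale
NN route Grove → Hadley → Elm → Dale → Easton → Vale → Grove costs 78.
Optimal: Grove → Dale → Elm → Easton → Vale → Hadley → Grove costs 70 (by enumerating all 60 distinct tours).
Excess = 78 − 70 = 8.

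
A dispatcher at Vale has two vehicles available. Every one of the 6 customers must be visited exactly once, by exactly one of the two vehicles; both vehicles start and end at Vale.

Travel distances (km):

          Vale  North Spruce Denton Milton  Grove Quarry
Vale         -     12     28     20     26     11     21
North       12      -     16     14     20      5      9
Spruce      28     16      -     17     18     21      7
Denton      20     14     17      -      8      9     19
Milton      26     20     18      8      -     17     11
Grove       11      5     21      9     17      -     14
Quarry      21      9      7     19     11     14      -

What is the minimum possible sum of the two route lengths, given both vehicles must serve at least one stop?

Try each way of splitting the stops between the two vehicles (each non-empty) and, for each split, find the best tour for each vehicle:
  {North} + {Spruce, Denton, Milton, Grove, Quarry}: 24 + 74 = 98
  {Spruce} + {North, Denton, Milton, Grove, Quarry}: 56 + 60 = 116
  {North, Spruce} + {Denton, Milton, Grove, Quarry}: 56 + 60 = 116
  {Denton} + {North, Spruce, Milton, Grove, Quarry}: 40 + 74 = 114
  {North, Denton} + {Spruce, Milton, Grove, Quarry}: 46 + 74 = 120
  {Spruce, Denton} + {North, Milton, Grove, Quarry}: 65 + 60 = 125
  … (31 splits in total)
  {Grove} + {North, Spruce, Denton, Milton, Quarry}: 22 + 74 = 96  ← best
Best: vehicle 1 Vale → Grove → Vale = 22; vehicle 2 Vale → North → Spruce → Quarry → Milton → Denton → Vale = 74; combined 96.

Minimum combined distance: 96 km.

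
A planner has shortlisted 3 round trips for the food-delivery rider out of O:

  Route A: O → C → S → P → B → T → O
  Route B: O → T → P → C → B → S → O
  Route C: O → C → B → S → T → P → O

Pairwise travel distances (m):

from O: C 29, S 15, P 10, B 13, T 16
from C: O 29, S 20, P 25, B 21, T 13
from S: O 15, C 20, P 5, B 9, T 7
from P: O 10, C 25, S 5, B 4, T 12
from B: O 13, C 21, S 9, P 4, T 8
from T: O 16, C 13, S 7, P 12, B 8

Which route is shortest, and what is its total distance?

82 m — Route A is the shortest.

Route A: 29 + 20 + 5 + 4 + 8 + 16 = 82
Route B: 16 + 12 + 25 + 21 + 9 + 15 = 98
Route C: 29 + 21 + 9 + 7 + 12 + 10 = 88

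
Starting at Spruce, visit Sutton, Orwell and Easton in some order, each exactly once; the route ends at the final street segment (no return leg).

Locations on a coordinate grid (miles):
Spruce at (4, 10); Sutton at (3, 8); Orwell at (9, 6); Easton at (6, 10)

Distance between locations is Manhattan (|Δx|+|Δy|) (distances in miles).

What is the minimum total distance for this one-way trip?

There are 3! = 6 possible orderings.
Spruce→Sutton→Orwell→Easton: 3+8+7 = 18
Spruce→Sutton→Easton→Orwell: 3+5+7 = 15
Spruce→Orwell→Sutton→Easton: 9+8+5 = 22
Spruce→Orwell→Easton→Sutton: 9+7+5 = 21
Spruce→Easton→Sutton→Orwell: 2+5+8 = 15
Spruce→Easton→Orwell→Sutton: 2+7+8 = 17
The minimum is 15.
One shortest path: Spruce → Sutton → Easton → Orwell.

Minimum one-way distance = 15 miles.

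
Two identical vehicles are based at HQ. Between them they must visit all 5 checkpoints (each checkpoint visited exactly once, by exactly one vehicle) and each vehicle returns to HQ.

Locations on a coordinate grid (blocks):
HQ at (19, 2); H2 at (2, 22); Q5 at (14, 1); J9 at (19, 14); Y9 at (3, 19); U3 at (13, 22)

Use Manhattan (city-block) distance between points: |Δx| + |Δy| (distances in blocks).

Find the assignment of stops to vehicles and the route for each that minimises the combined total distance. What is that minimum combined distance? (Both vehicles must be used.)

There are 2^4 − 1 = 15 ways to divide the 5 stops into two non-empty groups. For each, the best each vehicle can do is its own shortest tour through its group:
  {H2} + {Q5, J9, Y9, U3}: 74 + 74 = 148
  {Q5} + {H2, J9, Y9, U3}: 12 + 74 = 86
  {H2, Q5} + {J9, Y9, U3}: 76 + 72 = 148
  {J9} + {H2, Q5, Y9, U3}: 24 + 76 = 100
  {H2, J9} + {Q5, Y9, U3}: 74 + 74 = 148
  {Q5, J9} + {H2, Y9, U3}: 36 + 74 = 110
  … (15 splits in total)
Best: vehicle 1 HQ → Q5 → HQ = 12; vehicle 2 HQ → J9 → Y9 → H2 → U3 → HQ = 74; combined 86.

86 blocks — the smallest possible combined total.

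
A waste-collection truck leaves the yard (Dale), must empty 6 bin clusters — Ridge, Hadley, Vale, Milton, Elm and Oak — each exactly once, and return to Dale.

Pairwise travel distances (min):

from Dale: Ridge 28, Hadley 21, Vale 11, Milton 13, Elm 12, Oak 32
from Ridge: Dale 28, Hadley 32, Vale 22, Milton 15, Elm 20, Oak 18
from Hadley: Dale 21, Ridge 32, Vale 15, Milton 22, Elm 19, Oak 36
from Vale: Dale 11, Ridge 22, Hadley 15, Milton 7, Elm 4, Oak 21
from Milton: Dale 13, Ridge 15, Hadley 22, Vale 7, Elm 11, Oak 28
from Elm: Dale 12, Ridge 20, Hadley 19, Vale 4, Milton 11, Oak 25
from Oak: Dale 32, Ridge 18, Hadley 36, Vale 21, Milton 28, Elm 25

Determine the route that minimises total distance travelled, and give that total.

With 6 stops there are 6!/2 = 360 distinct round trips (a route and its reverse cost the same).
Dale - Ridge - Hadley - Vale - Milton - Elm - Oak - Dale: 28+32+15+7+11+25+32 = 150
Dale - Ridge - Hadley - Vale - Milton - Oak - Elm - Dale: 28+32+15+7+28+25+12 = 147
Dale - Ridge - Hadley - Vale - Elm - Milton - Oak - Dale: 28+32+15+4+11+28+32 = 150
Dale - Ridge - Hadley - Vale - Elm - Oak - Milton - Dale: 28+32+15+4+25+28+13 = 145
Dale - Ridge - Hadley - Vale - Oak - Milton - Elm - Dale: 28+32+15+21+28+11+12 = 147
Dale - Ridge - Hadley - Vale - Oak - Elm - Milton - Dale: 28+32+15+21+25+11+13 = 145
Dale - Ridge - Hadley - Milton - Vale - Elm - Oak - Dale: 28+32+22+7+4+25+32 = 150
Dale - Ridge - Hadley - Milton - Vale - Oak - Elm - Dale: 28+32+22+7+21+25+12 = 147
… (352 more)
Dale - Hadley - Vale - Elm - Oak - Ridge - Milton - Dale: 21+15+4+25+18+15+13 = 111  ← best
The minimum is 111.
One optimal route: Dale → Hadley → Vale → Elm → Oak → Ridge → Milton → Dale (or its reverse).

111 min — the shortest possible round trip.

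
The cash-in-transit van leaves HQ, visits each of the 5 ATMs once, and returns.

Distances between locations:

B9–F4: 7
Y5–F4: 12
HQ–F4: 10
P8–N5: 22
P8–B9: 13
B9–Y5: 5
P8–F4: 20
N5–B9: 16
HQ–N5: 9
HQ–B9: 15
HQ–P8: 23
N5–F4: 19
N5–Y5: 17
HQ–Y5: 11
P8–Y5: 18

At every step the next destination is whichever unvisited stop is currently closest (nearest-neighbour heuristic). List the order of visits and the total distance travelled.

85 along HQ → N5 → B9 → Y5 → F4 → P8 → HQ.

At HQ the remaining stops are N5 9, F4 10, Y5 11, B9 15, P8 23; go to N5.
At N5 the remaining stops are B9 16, Y5 17, F4 19, P8 22; go to B9.
At B9 the remaining stops are Y5 5, F4 7, P8 13; go to Y5.
At Y5 the remaining stops are F4 12, P8 18; go to F4.
At F4 the remaining stops are P8 20; go to P8.
Return P8→HQ: 23.
Total = 9 + 16 + 5 + 12 + 20 + 23 = 85.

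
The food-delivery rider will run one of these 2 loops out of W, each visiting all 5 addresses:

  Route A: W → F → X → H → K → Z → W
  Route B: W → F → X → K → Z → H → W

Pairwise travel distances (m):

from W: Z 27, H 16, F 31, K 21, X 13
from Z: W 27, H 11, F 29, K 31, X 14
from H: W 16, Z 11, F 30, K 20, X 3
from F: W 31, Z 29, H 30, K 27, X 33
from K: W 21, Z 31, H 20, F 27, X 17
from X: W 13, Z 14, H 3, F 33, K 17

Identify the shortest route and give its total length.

139 m — Route B is the shortest.

Route A: 31 + 33 + 3 + 20 + 31 + 27 = 145
Route B: 31 + 33 + 17 + 31 + 11 + 16 = 139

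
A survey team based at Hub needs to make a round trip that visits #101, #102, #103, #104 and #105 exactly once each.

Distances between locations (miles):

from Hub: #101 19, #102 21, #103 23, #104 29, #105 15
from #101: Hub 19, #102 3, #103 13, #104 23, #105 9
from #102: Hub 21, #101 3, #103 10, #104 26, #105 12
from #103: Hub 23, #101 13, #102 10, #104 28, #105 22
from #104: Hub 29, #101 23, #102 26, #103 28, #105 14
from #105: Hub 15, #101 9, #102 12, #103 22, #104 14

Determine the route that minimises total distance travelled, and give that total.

Hub → #101 → #102 → #103 → #104 → #105 → Hub: 19+3+10+28+14+15 = 89
Hub → #101 → #102 → #103 → #105 → #104 → Hub: 19+3+10+22+14+29 = 97
Hub → #101 → #102 → #104 → #103 → #105 → Hub: 19+3+26+28+22+15 = 113
Hub → #101 → #102 → #104 → #105 → #103 → Hub: 19+3+26+14+22+23 = 107
Hub → #101 → #102 → #105 → #103 → #104 → Hub: 19+3+12+22+28+29 = 113
Hub → #101 → #102 → #105 → #104 → #103 → Hub: 19+3+12+14+28+23 = 99
Hub → #101 → #103 → #102 → #104 → #105 → Hub: 19+13+10+26+14+15 = 97
Hub → #101 → #103 → #102 → #105 → #104 → Hub: 19+13+10+12+14+29 = 97
Hub → #101 → #103 → #104 → #102 → #105 → Hub: 19+13+28+26+12+15 = 113
Hub → #101 → #103 → #104 → #105 → #102 → Hub: 19+13+28+14+12+21 = 107
Hub → #101 → #103 → #105 → #102 → #104 → Hub: 19+13+22+12+26+29 = 121
Hub → #101 → #103 → #105 → #104 → #102 → Hub: 19+13+22+14+26+21 = 115
Hub → #101 → #104 → #102 → #103 → #105 → Hub: 19+23+26+10+22+15 = 115
Hub → #101 → #104 → #102 → #105 → #103 → Hub: 19+23+26+12+22+23 = 125
… (46 more)
Hub → #103 → #102 → #101 → #104 → #105 → Hub: 23+10+3+23+14+15 = 88  ← best
The minimum is 88.
One optimal route: Hub → #103 → #102 → #101 → #104 → #105 → Hub (or its reverse).

88 miles — the shortest possible round trip.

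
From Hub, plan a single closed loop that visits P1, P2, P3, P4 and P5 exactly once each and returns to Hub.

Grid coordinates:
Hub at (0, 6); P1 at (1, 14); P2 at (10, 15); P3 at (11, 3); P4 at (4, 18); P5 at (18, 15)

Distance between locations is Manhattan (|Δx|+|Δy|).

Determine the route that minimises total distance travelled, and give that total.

There are 60 distinct closed tours to check (reversals are equivalent).
Hub-P1-P2-P3-P4-P5-Hub: 9+10+13+22+17+27 = 98
Hub-P1-P2-P3-P5-P4-Hub: 9+10+13+19+17+16 = 84
Hub-P1-P2-P4-P3-P5-Hub: 9+10+9+22+19+27 = 96
Hub-P1-P2-P4-P5-P3-Hub: 9+10+9+17+19+14 = 78
Hub-P1-P2-P5-P3-P4-Hub: 9+10+8+19+22+16 = 84
Hub-P1-P2-P5-P4-P3-Hub: 9+10+8+17+22+14 = 80
Hub-P1-P3-P2-P4-P5-Hub: 9+21+13+9+17+27 = 96
Hub-P1-P3-P2-P5-P4-Hub: 9+21+13+8+17+16 = 84
Hub-P1-P3-P4-P2-P5-Hub: 9+21+22+9+8+27 = 96
Hub-P1-P3-P4-P5-P2-Hub: 9+21+22+17+8+19 = 96
Hub-P1-P3-P5-P2-P4-Hub: 9+21+19+8+9+16 = 82
Hub-P1-P3-P5-P4-P2-Hub: 9+21+19+17+9+19 = 94
Hub-P1-P4-P2-P3-P5-Hub: 9+7+9+13+19+27 = 84
Hub-P1-P4-P2-P5-P3-Hub: 9+7+9+8+19+14 = 66
… (46 more)
The minimum is 66.
One optimal route: Hub → P1 → P4 → P2 → P5 → P3 → Hub (or its reverse).

Shortest round trip = 66.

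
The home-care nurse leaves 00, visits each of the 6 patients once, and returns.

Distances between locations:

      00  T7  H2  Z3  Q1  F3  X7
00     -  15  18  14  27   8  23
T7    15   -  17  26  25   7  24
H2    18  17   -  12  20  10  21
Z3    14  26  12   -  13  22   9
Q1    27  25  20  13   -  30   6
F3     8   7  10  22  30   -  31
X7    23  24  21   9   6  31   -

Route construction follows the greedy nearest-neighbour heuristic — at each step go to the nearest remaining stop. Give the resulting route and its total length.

Total distance 86 via the nearest-neighbour route 00 → F3 → T7 → H2 → Z3 → X7 → Q1 → 00.

00 → [F3:8 / Z3:14 / T7:15 / H2:18 / X7:23 / Q1:27] → F3 (8)
F3 → [T7:7 / H2:10 / Z3:22 / Q1:30 / X7:31] → T7 (7)
T7 → [H2:17 / X7:24 / Q1:25 / Z3:26] → H2 (17)
H2 → [Z3:12 / Q1:20 / X7:21] → Z3 (12)
Z3 → [X7:9 / Q1:13] → X7 (9)
X7 → [Q1:6] → Q1 (6)
Return Q1→00: 27.
Total = 8 + 7 + 17 + 12 + 9 + 6 + 27 = 86.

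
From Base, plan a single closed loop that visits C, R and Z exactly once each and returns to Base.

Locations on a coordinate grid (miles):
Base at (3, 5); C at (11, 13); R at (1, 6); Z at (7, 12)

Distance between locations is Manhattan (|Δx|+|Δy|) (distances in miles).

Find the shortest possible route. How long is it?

Base-C-R-Z-Base: 16+17+12+11 = 56
Base-C-Z-R-Base: 16+5+12+3 = 36
Base-R-C-Z-Base: 3+17+5+11 = 36
The minimum is 36.
One optimal route: Base → C → Z → R → Base (or its reverse).

36 miles — the shortest possible round trip.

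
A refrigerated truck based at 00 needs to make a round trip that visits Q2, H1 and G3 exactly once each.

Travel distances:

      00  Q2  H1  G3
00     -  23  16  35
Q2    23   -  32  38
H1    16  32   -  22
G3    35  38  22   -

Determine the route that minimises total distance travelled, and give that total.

99 — the shortest possible round trip.

With 3 stops there are 3!/2 = 3 distinct round trips (a route and its reverse cost the same).
00 → Q2 → H1 → G3 → 00: 23+32+22+35 = 112
00 → Q2 → G3 → H1 → 00: 23+38+22+16 = 99
00 → H1 → Q2 → G3 → 00: 16+32+38+35 = 121
The minimum is 99.
One optimal route: 00 → Q2 → G3 → H1 → 00 (or its reverse).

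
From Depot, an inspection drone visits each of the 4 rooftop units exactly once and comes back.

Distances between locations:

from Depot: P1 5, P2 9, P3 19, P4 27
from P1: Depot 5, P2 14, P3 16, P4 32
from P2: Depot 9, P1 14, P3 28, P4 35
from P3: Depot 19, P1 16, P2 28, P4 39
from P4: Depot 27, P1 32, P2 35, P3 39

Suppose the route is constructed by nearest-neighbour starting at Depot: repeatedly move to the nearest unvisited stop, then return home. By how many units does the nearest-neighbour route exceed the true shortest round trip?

Excess over optimum: 9.

Depot: P1=5, P2=9, P3=19, P4=27 ⇒ P1
P1: P2=14, P3=16, P4=32 ⇒ P2
P2: P3=28, P4=35 ⇒ P3
P3: P4=39 ⇒ P4
NN route Depot → P1 → P2 → P3 → P4 → Depot costs 113.
Optimal: Depot → P1 → P3 → P4 → P2 → Depot costs 104 (by enumerating all 12 distinct tours).
Excess = 113 − 104 = 9.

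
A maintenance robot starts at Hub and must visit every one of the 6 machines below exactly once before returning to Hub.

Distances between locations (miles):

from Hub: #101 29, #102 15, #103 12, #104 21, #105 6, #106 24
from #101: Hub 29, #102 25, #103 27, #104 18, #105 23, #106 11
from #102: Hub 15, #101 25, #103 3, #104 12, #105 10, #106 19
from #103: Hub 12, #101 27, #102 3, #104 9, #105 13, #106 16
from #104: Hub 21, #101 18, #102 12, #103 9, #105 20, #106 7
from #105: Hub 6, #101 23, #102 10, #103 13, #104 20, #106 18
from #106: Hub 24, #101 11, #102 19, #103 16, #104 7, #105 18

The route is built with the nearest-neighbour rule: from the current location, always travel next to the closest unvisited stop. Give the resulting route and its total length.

Nearest-neighbour total = 75 miles; route Hub → #105 → #102 → #103 → #104 → #106 → #101 → Hub.

From Hub: distances to unvisited — #105=6, #103=12, #102=15, #104=21, #106=24, #101=29. Nearest is #105 (6).
From #105: distances to unvisited — #102=10, #103=13, #106=18, #104=20, #101=23. Nearest is #102 (10).
From #102: distances to unvisited — #103=3, #104=12, #106=19, #101=25. Nearest is #103 (3).
From #103: distances to unvisited — #104=9, #106=16, #101=27. Nearest is #104 (9).
From #104: distances to unvisited — #106=7, #101=18. Nearest is #106 (7).
From #106: distances to unvisited — #101=11. Nearest is #101 (11).
Return #101→Hub: 29.
Total = 6 + 10 + 3 + 9 + 7 + 11 + 29 = 75.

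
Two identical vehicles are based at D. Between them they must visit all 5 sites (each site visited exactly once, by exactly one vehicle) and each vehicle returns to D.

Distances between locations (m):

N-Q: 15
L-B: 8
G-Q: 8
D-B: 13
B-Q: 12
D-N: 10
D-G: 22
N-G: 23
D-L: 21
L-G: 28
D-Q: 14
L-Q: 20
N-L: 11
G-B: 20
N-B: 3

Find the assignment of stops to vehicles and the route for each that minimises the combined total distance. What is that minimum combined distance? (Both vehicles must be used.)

Check every non-empty split of the stops between the two vehicles; for each half take its own optimal tour:
  {N} + {L, G, B, Q}: 20 + 71 = 91
  {L} + {N, G, B, Q}: 42 + 55 = 97
  {N, L} + {G, B, Q}: 42 + 55 = 97
  {G} + {N, L, B, Q}: 44 + 55 = 99
  {N, G} + {L, B, Q}: 55 + 55 = 110
  {L, G} + {N, B, Q}: 71 + 39 = 110
  … (15 splits in total)
  {N, L, B} + {G, Q}: 42 + 44 = 86  ← best
Best: vehicle 1 D → N → L → B → D = 42; vehicle 2 D → G → Q → D = 44; combined 86.

86 m — the smallest possible combined total.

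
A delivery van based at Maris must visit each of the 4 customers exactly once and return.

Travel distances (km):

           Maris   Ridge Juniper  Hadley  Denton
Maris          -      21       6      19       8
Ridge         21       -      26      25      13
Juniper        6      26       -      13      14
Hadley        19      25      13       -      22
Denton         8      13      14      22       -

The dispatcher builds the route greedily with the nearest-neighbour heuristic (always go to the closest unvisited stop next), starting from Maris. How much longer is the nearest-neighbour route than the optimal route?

Maris: Juniper=6, Denton=8, Hadley=19, Ridge=21 ⇒ Juniper
Juniper: Hadley=13, Denton=14, Ridge=26 ⇒ Hadley
Hadley: Denton=22, Ridge=25 ⇒ Denton
Denton: Ridge=13 ⇒ Ridge
NN route Maris → Juniper → Hadley → Denton → Ridge → Maris costs 75.
Optimal: Maris → Juniper → Hadley → Ridge → Denton → Maris costs 65 (by enumerating all 12 distinct tours).
Excess = 75 − 65 = 10.

10 km longer than the optimal tour.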